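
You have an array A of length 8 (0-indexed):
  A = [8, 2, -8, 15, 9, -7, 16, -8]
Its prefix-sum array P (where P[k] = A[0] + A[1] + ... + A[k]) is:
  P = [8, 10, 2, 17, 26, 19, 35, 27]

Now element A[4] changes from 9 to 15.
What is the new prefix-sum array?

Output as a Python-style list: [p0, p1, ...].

Answer: [8, 10, 2, 17, 32, 25, 41, 33]

Derivation:
Change: A[4] 9 -> 15, delta = 6
P[k] for k < 4: unchanged (A[4] not included)
P[k] for k >= 4: shift by delta = 6
  P[0] = 8 + 0 = 8
  P[1] = 10 + 0 = 10
  P[2] = 2 + 0 = 2
  P[3] = 17 + 0 = 17
  P[4] = 26 + 6 = 32
  P[5] = 19 + 6 = 25
  P[6] = 35 + 6 = 41
  P[7] = 27 + 6 = 33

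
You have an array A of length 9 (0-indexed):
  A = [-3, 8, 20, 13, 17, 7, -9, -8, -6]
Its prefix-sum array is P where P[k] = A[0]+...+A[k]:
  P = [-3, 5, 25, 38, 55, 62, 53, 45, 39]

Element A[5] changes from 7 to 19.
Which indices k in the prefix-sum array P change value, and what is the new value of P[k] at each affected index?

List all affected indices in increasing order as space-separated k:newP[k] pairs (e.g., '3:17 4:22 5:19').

P[k] = A[0] + ... + A[k]
P[k] includes A[5] iff k >= 5
Affected indices: 5, 6, ..., 8; delta = 12
  P[5]: 62 + 12 = 74
  P[6]: 53 + 12 = 65
  P[7]: 45 + 12 = 57
  P[8]: 39 + 12 = 51

Answer: 5:74 6:65 7:57 8:51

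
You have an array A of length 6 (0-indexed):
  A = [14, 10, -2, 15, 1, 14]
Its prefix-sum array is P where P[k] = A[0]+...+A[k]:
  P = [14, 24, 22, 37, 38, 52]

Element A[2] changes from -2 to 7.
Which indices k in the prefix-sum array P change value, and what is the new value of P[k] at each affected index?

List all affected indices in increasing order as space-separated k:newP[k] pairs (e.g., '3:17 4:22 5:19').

Answer: 2:31 3:46 4:47 5:61

Derivation:
P[k] = A[0] + ... + A[k]
P[k] includes A[2] iff k >= 2
Affected indices: 2, 3, ..., 5; delta = 9
  P[2]: 22 + 9 = 31
  P[3]: 37 + 9 = 46
  P[4]: 38 + 9 = 47
  P[5]: 52 + 9 = 61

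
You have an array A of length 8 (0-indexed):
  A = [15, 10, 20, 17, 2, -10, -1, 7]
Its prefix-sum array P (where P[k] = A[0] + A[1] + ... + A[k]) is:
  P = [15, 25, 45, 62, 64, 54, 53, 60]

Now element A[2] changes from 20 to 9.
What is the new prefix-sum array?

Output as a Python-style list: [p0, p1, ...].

Answer: [15, 25, 34, 51, 53, 43, 42, 49]

Derivation:
Change: A[2] 20 -> 9, delta = -11
P[k] for k < 2: unchanged (A[2] not included)
P[k] for k >= 2: shift by delta = -11
  P[0] = 15 + 0 = 15
  P[1] = 25 + 0 = 25
  P[2] = 45 + -11 = 34
  P[3] = 62 + -11 = 51
  P[4] = 64 + -11 = 53
  P[5] = 54 + -11 = 43
  P[6] = 53 + -11 = 42
  P[7] = 60 + -11 = 49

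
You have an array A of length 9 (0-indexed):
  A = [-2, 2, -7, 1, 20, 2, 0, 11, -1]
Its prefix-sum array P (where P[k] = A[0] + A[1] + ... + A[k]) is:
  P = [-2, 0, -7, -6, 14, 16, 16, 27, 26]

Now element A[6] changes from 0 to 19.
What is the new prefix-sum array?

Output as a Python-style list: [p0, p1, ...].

Change: A[6] 0 -> 19, delta = 19
P[k] for k < 6: unchanged (A[6] not included)
P[k] for k >= 6: shift by delta = 19
  P[0] = -2 + 0 = -2
  P[1] = 0 + 0 = 0
  P[2] = -7 + 0 = -7
  P[3] = -6 + 0 = -6
  P[4] = 14 + 0 = 14
  P[5] = 16 + 0 = 16
  P[6] = 16 + 19 = 35
  P[7] = 27 + 19 = 46
  P[8] = 26 + 19 = 45

Answer: [-2, 0, -7, -6, 14, 16, 35, 46, 45]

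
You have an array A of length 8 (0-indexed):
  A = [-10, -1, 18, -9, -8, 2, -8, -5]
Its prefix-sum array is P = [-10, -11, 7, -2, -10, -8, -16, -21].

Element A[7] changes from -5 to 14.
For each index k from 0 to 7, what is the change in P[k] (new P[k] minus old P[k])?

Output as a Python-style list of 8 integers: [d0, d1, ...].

Element change: A[7] -5 -> 14, delta = 19
For k < 7: P[k] unchanged, delta_P[k] = 0
For k >= 7: P[k] shifts by exactly 19
Delta array: [0, 0, 0, 0, 0, 0, 0, 19]

Answer: [0, 0, 0, 0, 0, 0, 0, 19]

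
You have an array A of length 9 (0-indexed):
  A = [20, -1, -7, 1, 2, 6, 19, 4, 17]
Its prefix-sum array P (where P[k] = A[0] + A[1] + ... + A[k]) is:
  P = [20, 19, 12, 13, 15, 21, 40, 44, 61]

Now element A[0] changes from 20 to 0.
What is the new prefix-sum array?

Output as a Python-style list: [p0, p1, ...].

Change: A[0] 20 -> 0, delta = -20
P[k] for k < 0: unchanged (A[0] not included)
P[k] for k >= 0: shift by delta = -20
  P[0] = 20 + -20 = 0
  P[1] = 19 + -20 = -1
  P[2] = 12 + -20 = -8
  P[3] = 13 + -20 = -7
  P[4] = 15 + -20 = -5
  P[5] = 21 + -20 = 1
  P[6] = 40 + -20 = 20
  P[7] = 44 + -20 = 24
  P[8] = 61 + -20 = 41

Answer: [0, -1, -8, -7, -5, 1, 20, 24, 41]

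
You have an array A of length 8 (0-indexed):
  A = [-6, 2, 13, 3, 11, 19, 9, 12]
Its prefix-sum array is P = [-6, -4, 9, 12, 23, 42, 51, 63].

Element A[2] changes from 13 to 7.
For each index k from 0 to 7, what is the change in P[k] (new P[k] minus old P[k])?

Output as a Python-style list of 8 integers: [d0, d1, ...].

Element change: A[2] 13 -> 7, delta = -6
For k < 2: P[k] unchanged, delta_P[k] = 0
For k >= 2: P[k] shifts by exactly -6
Delta array: [0, 0, -6, -6, -6, -6, -6, -6]

Answer: [0, 0, -6, -6, -6, -6, -6, -6]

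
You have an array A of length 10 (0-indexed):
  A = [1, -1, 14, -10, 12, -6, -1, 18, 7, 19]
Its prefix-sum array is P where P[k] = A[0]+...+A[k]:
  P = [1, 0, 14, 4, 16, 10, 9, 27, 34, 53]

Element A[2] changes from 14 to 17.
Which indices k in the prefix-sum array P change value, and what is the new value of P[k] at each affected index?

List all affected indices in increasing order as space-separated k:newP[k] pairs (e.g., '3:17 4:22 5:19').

P[k] = A[0] + ... + A[k]
P[k] includes A[2] iff k >= 2
Affected indices: 2, 3, ..., 9; delta = 3
  P[2]: 14 + 3 = 17
  P[3]: 4 + 3 = 7
  P[4]: 16 + 3 = 19
  P[5]: 10 + 3 = 13
  P[6]: 9 + 3 = 12
  P[7]: 27 + 3 = 30
  P[8]: 34 + 3 = 37
  P[9]: 53 + 3 = 56

Answer: 2:17 3:7 4:19 5:13 6:12 7:30 8:37 9:56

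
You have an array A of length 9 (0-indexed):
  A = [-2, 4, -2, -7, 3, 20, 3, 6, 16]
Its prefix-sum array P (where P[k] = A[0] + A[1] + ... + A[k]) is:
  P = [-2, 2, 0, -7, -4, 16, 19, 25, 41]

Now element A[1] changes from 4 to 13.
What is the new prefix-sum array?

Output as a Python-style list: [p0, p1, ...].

Answer: [-2, 11, 9, 2, 5, 25, 28, 34, 50]

Derivation:
Change: A[1] 4 -> 13, delta = 9
P[k] for k < 1: unchanged (A[1] not included)
P[k] for k >= 1: shift by delta = 9
  P[0] = -2 + 0 = -2
  P[1] = 2 + 9 = 11
  P[2] = 0 + 9 = 9
  P[3] = -7 + 9 = 2
  P[4] = -4 + 9 = 5
  P[5] = 16 + 9 = 25
  P[6] = 19 + 9 = 28
  P[7] = 25 + 9 = 34
  P[8] = 41 + 9 = 50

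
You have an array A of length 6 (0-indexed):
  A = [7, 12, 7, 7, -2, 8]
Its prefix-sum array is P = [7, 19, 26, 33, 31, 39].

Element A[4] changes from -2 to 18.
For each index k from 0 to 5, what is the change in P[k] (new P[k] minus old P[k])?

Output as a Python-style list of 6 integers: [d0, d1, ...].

Element change: A[4] -2 -> 18, delta = 20
For k < 4: P[k] unchanged, delta_P[k] = 0
For k >= 4: P[k] shifts by exactly 20
Delta array: [0, 0, 0, 0, 20, 20]

Answer: [0, 0, 0, 0, 20, 20]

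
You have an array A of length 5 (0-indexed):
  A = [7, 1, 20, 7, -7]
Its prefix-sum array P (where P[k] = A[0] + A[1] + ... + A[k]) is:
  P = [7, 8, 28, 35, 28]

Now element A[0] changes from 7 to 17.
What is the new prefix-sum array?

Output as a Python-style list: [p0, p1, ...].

Change: A[0] 7 -> 17, delta = 10
P[k] for k < 0: unchanged (A[0] not included)
P[k] for k >= 0: shift by delta = 10
  P[0] = 7 + 10 = 17
  P[1] = 8 + 10 = 18
  P[2] = 28 + 10 = 38
  P[3] = 35 + 10 = 45
  P[4] = 28 + 10 = 38

Answer: [17, 18, 38, 45, 38]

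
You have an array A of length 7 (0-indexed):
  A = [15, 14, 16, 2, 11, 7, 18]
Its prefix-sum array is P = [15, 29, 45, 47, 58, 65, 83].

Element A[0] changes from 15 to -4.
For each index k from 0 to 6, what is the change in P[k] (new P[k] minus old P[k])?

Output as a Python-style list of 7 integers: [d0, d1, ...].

Answer: [-19, -19, -19, -19, -19, -19, -19]

Derivation:
Element change: A[0] 15 -> -4, delta = -19
For k < 0: P[k] unchanged, delta_P[k] = 0
For k >= 0: P[k] shifts by exactly -19
Delta array: [-19, -19, -19, -19, -19, -19, -19]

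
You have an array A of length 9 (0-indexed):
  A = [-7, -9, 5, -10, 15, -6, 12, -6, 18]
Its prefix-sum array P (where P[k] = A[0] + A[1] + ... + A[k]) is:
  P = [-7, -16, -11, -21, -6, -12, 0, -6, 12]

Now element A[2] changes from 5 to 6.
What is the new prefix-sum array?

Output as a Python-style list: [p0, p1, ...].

Answer: [-7, -16, -10, -20, -5, -11, 1, -5, 13]

Derivation:
Change: A[2] 5 -> 6, delta = 1
P[k] for k < 2: unchanged (A[2] not included)
P[k] for k >= 2: shift by delta = 1
  P[0] = -7 + 0 = -7
  P[1] = -16 + 0 = -16
  P[2] = -11 + 1 = -10
  P[3] = -21 + 1 = -20
  P[4] = -6 + 1 = -5
  P[5] = -12 + 1 = -11
  P[6] = 0 + 1 = 1
  P[7] = -6 + 1 = -5
  P[8] = 12 + 1 = 13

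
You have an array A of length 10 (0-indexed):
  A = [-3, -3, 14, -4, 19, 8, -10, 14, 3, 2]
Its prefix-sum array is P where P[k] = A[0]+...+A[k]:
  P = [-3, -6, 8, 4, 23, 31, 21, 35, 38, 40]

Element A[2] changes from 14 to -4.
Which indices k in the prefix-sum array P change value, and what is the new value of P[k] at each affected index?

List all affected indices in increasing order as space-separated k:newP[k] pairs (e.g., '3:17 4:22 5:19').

Answer: 2:-10 3:-14 4:5 5:13 6:3 7:17 8:20 9:22

Derivation:
P[k] = A[0] + ... + A[k]
P[k] includes A[2] iff k >= 2
Affected indices: 2, 3, ..., 9; delta = -18
  P[2]: 8 + -18 = -10
  P[3]: 4 + -18 = -14
  P[4]: 23 + -18 = 5
  P[5]: 31 + -18 = 13
  P[6]: 21 + -18 = 3
  P[7]: 35 + -18 = 17
  P[8]: 38 + -18 = 20
  P[9]: 40 + -18 = 22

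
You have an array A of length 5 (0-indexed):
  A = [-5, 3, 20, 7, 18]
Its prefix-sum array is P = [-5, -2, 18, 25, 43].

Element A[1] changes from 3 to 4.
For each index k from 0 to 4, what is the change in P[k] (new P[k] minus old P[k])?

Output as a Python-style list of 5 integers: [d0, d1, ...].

Answer: [0, 1, 1, 1, 1]

Derivation:
Element change: A[1] 3 -> 4, delta = 1
For k < 1: P[k] unchanged, delta_P[k] = 0
For k >= 1: P[k] shifts by exactly 1
Delta array: [0, 1, 1, 1, 1]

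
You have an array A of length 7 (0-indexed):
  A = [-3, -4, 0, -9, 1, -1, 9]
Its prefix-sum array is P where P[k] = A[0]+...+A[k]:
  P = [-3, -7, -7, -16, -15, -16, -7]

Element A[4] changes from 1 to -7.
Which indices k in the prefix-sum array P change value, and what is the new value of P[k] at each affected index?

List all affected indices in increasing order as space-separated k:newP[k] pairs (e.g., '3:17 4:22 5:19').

P[k] = A[0] + ... + A[k]
P[k] includes A[4] iff k >= 4
Affected indices: 4, 5, ..., 6; delta = -8
  P[4]: -15 + -8 = -23
  P[5]: -16 + -8 = -24
  P[6]: -7 + -8 = -15

Answer: 4:-23 5:-24 6:-15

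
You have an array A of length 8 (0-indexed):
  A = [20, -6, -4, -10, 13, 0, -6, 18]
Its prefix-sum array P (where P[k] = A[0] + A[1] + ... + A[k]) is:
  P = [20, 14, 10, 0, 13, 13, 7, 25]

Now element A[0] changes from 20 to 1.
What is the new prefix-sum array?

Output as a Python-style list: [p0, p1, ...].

Change: A[0] 20 -> 1, delta = -19
P[k] for k < 0: unchanged (A[0] not included)
P[k] for k >= 0: shift by delta = -19
  P[0] = 20 + -19 = 1
  P[1] = 14 + -19 = -5
  P[2] = 10 + -19 = -9
  P[3] = 0 + -19 = -19
  P[4] = 13 + -19 = -6
  P[5] = 13 + -19 = -6
  P[6] = 7 + -19 = -12
  P[7] = 25 + -19 = 6

Answer: [1, -5, -9, -19, -6, -6, -12, 6]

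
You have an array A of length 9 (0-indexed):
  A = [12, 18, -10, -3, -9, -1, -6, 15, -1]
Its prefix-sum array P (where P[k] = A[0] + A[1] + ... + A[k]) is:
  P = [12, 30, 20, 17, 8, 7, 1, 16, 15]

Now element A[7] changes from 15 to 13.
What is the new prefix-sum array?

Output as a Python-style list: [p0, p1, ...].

Change: A[7] 15 -> 13, delta = -2
P[k] for k < 7: unchanged (A[7] not included)
P[k] for k >= 7: shift by delta = -2
  P[0] = 12 + 0 = 12
  P[1] = 30 + 0 = 30
  P[2] = 20 + 0 = 20
  P[3] = 17 + 0 = 17
  P[4] = 8 + 0 = 8
  P[5] = 7 + 0 = 7
  P[6] = 1 + 0 = 1
  P[7] = 16 + -2 = 14
  P[8] = 15 + -2 = 13

Answer: [12, 30, 20, 17, 8, 7, 1, 14, 13]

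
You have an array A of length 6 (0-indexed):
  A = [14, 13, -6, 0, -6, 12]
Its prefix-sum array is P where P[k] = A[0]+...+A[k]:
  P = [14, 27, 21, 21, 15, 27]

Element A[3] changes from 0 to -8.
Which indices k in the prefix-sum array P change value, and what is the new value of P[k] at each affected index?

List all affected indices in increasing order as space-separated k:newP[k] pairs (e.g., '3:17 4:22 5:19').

P[k] = A[0] + ... + A[k]
P[k] includes A[3] iff k >= 3
Affected indices: 3, 4, ..., 5; delta = -8
  P[3]: 21 + -8 = 13
  P[4]: 15 + -8 = 7
  P[5]: 27 + -8 = 19

Answer: 3:13 4:7 5:19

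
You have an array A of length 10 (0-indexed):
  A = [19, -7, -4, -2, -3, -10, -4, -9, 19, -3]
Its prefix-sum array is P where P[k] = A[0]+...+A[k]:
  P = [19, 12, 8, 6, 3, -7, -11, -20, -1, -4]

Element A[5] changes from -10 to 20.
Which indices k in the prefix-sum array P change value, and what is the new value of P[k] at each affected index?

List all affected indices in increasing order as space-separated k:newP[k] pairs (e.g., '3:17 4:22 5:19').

Answer: 5:23 6:19 7:10 8:29 9:26

Derivation:
P[k] = A[0] + ... + A[k]
P[k] includes A[5] iff k >= 5
Affected indices: 5, 6, ..., 9; delta = 30
  P[5]: -7 + 30 = 23
  P[6]: -11 + 30 = 19
  P[7]: -20 + 30 = 10
  P[8]: -1 + 30 = 29
  P[9]: -4 + 30 = 26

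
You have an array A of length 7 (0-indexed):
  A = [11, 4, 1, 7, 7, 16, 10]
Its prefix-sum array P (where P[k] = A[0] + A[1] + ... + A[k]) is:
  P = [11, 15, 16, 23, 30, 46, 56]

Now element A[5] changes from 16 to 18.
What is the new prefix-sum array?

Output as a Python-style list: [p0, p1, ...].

Answer: [11, 15, 16, 23, 30, 48, 58]

Derivation:
Change: A[5] 16 -> 18, delta = 2
P[k] for k < 5: unchanged (A[5] not included)
P[k] for k >= 5: shift by delta = 2
  P[0] = 11 + 0 = 11
  P[1] = 15 + 0 = 15
  P[2] = 16 + 0 = 16
  P[3] = 23 + 0 = 23
  P[4] = 30 + 0 = 30
  P[5] = 46 + 2 = 48
  P[6] = 56 + 2 = 58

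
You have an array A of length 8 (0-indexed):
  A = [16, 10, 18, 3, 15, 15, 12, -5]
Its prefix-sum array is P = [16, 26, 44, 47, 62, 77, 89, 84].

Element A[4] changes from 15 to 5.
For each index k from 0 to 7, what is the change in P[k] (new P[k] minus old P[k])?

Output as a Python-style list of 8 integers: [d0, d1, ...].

Answer: [0, 0, 0, 0, -10, -10, -10, -10]

Derivation:
Element change: A[4] 15 -> 5, delta = -10
For k < 4: P[k] unchanged, delta_P[k] = 0
For k >= 4: P[k] shifts by exactly -10
Delta array: [0, 0, 0, 0, -10, -10, -10, -10]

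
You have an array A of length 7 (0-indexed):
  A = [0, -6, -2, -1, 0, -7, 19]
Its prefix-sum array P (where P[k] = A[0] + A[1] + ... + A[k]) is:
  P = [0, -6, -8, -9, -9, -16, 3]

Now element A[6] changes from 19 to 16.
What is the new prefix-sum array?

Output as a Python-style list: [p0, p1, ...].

Answer: [0, -6, -8, -9, -9, -16, 0]

Derivation:
Change: A[6] 19 -> 16, delta = -3
P[k] for k < 6: unchanged (A[6] not included)
P[k] for k >= 6: shift by delta = -3
  P[0] = 0 + 0 = 0
  P[1] = -6 + 0 = -6
  P[2] = -8 + 0 = -8
  P[3] = -9 + 0 = -9
  P[4] = -9 + 0 = -9
  P[5] = -16 + 0 = -16
  P[6] = 3 + -3 = 0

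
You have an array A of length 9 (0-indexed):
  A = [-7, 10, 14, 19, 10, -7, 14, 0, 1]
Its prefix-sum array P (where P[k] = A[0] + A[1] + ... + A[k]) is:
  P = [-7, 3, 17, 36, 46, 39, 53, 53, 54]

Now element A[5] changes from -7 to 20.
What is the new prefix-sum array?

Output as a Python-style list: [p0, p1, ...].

Answer: [-7, 3, 17, 36, 46, 66, 80, 80, 81]

Derivation:
Change: A[5] -7 -> 20, delta = 27
P[k] for k < 5: unchanged (A[5] not included)
P[k] for k >= 5: shift by delta = 27
  P[0] = -7 + 0 = -7
  P[1] = 3 + 0 = 3
  P[2] = 17 + 0 = 17
  P[3] = 36 + 0 = 36
  P[4] = 46 + 0 = 46
  P[5] = 39 + 27 = 66
  P[6] = 53 + 27 = 80
  P[7] = 53 + 27 = 80
  P[8] = 54 + 27 = 81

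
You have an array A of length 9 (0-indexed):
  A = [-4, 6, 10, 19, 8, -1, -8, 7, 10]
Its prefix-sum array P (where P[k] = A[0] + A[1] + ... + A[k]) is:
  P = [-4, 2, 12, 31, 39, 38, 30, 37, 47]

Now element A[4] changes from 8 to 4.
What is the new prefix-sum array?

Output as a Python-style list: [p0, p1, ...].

Change: A[4] 8 -> 4, delta = -4
P[k] for k < 4: unchanged (A[4] not included)
P[k] for k >= 4: shift by delta = -4
  P[0] = -4 + 0 = -4
  P[1] = 2 + 0 = 2
  P[2] = 12 + 0 = 12
  P[3] = 31 + 0 = 31
  P[4] = 39 + -4 = 35
  P[5] = 38 + -4 = 34
  P[6] = 30 + -4 = 26
  P[7] = 37 + -4 = 33
  P[8] = 47 + -4 = 43

Answer: [-4, 2, 12, 31, 35, 34, 26, 33, 43]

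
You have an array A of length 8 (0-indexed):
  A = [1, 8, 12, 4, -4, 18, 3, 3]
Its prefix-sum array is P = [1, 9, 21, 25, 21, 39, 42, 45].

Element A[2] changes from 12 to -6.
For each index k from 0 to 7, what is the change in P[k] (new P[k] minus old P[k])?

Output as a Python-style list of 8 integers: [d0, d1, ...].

Element change: A[2] 12 -> -6, delta = -18
For k < 2: P[k] unchanged, delta_P[k] = 0
For k >= 2: P[k] shifts by exactly -18
Delta array: [0, 0, -18, -18, -18, -18, -18, -18]

Answer: [0, 0, -18, -18, -18, -18, -18, -18]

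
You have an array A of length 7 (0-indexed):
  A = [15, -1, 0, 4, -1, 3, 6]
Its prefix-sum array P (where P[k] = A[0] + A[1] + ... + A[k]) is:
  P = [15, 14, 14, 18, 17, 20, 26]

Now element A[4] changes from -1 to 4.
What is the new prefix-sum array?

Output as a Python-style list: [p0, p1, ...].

Change: A[4] -1 -> 4, delta = 5
P[k] for k < 4: unchanged (A[4] not included)
P[k] for k >= 4: shift by delta = 5
  P[0] = 15 + 0 = 15
  P[1] = 14 + 0 = 14
  P[2] = 14 + 0 = 14
  P[3] = 18 + 0 = 18
  P[4] = 17 + 5 = 22
  P[5] = 20 + 5 = 25
  P[6] = 26 + 5 = 31

Answer: [15, 14, 14, 18, 22, 25, 31]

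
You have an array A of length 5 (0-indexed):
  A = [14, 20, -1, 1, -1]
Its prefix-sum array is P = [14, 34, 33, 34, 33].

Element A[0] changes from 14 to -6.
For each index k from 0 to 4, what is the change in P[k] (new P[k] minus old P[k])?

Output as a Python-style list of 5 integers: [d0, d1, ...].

Answer: [-20, -20, -20, -20, -20]

Derivation:
Element change: A[0] 14 -> -6, delta = -20
For k < 0: P[k] unchanged, delta_P[k] = 0
For k >= 0: P[k] shifts by exactly -20
Delta array: [-20, -20, -20, -20, -20]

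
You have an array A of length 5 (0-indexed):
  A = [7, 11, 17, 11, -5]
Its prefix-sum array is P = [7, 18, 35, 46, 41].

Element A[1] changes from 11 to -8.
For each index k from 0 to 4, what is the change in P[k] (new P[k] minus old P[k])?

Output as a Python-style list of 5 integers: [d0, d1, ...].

Element change: A[1] 11 -> -8, delta = -19
For k < 1: P[k] unchanged, delta_P[k] = 0
For k >= 1: P[k] shifts by exactly -19
Delta array: [0, -19, -19, -19, -19]

Answer: [0, -19, -19, -19, -19]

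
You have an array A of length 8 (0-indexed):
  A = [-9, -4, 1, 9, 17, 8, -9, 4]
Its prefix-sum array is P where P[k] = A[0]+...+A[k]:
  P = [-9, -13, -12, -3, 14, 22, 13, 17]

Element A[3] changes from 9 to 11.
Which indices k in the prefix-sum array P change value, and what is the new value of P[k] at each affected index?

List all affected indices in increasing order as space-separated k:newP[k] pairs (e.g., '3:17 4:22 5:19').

P[k] = A[0] + ... + A[k]
P[k] includes A[3] iff k >= 3
Affected indices: 3, 4, ..., 7; delta = 2
  P[3]: -3 + 2 = -1
  P[4]: 14 + 2 = 16
  P[5]: 22 + 2 = 24
  P[6]: 13 + 2 = 15
  P[7]: 17 + 2 = 19

Answer: 3:-1 4:16 5:24 6:15 7:19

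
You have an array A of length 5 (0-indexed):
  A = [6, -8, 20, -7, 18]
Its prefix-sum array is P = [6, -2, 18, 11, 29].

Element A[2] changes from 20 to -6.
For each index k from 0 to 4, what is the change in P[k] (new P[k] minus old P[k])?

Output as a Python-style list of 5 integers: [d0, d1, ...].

Element change: A[2] 20 -> -6, delta = -26
For k < 2: P[k] unchanged, delta_P[k] = 0
For k >= 2: P[k] shifts by exactly -26
Delta array: [0, 0, -26, -26, -26]

Answer: [0, 0, -26, -26, -26]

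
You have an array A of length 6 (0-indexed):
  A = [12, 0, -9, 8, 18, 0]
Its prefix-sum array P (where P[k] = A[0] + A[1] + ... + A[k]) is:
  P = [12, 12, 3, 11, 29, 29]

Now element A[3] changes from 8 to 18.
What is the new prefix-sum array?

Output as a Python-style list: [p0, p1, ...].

Answer: [12, 12, 3, 21, 39, 39]

Derivation:
Change: A[3] 8 -> 18, delta = 10
P[k] for k < 3: unchanged (A[3] not included)
P[k] for k >= 3: shift by delta = 10
  P[0] = 12 + 0 = 12
  P[1] = 12 + 0 = 12
  P[2] = 3 + 0 = 3
  P[3] = 11 + 10 = 21
  P[4] = 29 + 10 = 39
  P[5] = 29 + 10 = 39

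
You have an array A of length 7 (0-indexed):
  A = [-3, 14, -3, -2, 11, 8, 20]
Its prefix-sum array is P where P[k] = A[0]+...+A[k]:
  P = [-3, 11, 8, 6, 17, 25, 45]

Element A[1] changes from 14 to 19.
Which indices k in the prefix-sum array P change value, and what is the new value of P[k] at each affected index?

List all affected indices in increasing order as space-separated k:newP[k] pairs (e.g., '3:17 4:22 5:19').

Answer: 1:16 2:13 3:11 4:22 5:30 6:50

Derivation:
P[k] = A[0] + ... + A[k]
P[k] includes A[1] iff k >= 1
Affected indices: 1, 2, ..., 6; delta = 5
  P[1]: 11 + 5 = 16
  P[2]: 8 + 5 = 13
  P[3]: 6 + 5 = 11
  P[4]: 17 + 5 = 22
  P[5]: 25 + 5 = 30
  P[6]: 45 + 5 = 50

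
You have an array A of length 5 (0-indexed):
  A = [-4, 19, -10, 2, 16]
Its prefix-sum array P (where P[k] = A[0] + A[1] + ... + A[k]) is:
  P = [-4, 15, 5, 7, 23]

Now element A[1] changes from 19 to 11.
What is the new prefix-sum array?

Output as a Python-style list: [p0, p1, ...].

Change: A[1] 19 -> 11, delta = -8
P[k] for k < 1: unchanged (A[1] not included)
P[k] for k >= 1: shift by delta = -8
  P[0] = -4 + 0 = -4
  P[1] = 15 + -8 = 7
  P[2] = 5 + -8 = -3
  P[3] = 7 + -8 = -1
  P[4] = 23 + -8 = 15

Answer: [-4, 7, -3, -1, 15]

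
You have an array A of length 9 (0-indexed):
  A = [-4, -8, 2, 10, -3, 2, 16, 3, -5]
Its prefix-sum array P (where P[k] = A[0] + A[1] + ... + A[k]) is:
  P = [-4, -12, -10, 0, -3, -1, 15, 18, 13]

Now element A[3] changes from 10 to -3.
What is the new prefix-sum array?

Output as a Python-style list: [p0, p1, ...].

Change: A[3] 10 -> -3, delta = -13
P[k] for k < 3: unchanged (A[3] not included)
P[k] for k >= 3: shift by delta = -13
  P[0] = -4 + 0 = -4
  P[1] = -12 + 0 = -12
  P[2] = -10 + 0 = -10
  P[3] = 0 + -13 = -13
  P[4] = -3 + -13 = -16
  P[5] = -1 + -13 = -14
  P[6] = 15 + -13 = 2
  P[7] = 18 + -13 = 5
  P[8] = 13 + -13 = 0

Answer: [-4, -12, -10, -13, -16, -14, 2, 5, 0]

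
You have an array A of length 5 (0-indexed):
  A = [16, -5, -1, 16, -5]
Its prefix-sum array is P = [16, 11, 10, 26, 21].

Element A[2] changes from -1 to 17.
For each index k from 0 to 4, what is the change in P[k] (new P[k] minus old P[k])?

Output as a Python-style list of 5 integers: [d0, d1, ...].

Element change: A[2] -1 -> 17, delta = 18
For k < 2: P[k] unchanged, delta_P[k] = 0
For k >= 2: P[k] shifts by exactly 18
Delta array: [0, 0, 18, 18, 18]

Answer: [0, 0, 18, 18, 18]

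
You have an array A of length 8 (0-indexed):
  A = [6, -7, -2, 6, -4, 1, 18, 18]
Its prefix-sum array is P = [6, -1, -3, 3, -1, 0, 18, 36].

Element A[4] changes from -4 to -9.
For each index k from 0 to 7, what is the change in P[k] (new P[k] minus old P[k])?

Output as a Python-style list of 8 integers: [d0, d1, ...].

Element change: A[4] -4 -> -9, delta = -5
For k < 4: P[k] unchanged, delta_P[k] = 0
For k >= 4: P[k] shifts by exactly -5
Delta array: [0, 0, 0, 0, -5, -5, -5, -5]

Answer: [0, 0, 0, 0, -5, -5, -5, -5]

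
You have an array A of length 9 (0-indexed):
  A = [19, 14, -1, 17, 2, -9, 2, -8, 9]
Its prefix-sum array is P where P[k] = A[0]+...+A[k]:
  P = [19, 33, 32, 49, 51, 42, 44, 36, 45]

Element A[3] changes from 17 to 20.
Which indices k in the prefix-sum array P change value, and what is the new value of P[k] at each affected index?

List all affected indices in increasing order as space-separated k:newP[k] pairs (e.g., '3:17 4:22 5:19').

Answer: 3:52 4:54 5:45 6:47 7:39 8:48

Derivation:
P[k] = A[0] + ... + A[k]
P[k] includes A[3] iff k >= 3
Affected indices: 3, 4, ..., 8; delta = 3
  P[3]: 49 + 3 = 52
  P[4]: 51 + 3 = 54
  P[5]: 42 + 3 = 45
  P[6]: 44 + 3 = 47
  P[7]: 36 + 3 = 39
  P[8]: 45 + 3 = 48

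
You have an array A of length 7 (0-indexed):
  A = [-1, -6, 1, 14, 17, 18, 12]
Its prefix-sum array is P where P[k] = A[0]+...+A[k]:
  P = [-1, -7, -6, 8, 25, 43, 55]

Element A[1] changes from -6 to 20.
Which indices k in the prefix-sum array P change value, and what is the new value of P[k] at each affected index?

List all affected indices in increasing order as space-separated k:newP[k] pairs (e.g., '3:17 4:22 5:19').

Answer: 1:19 2:20 3:34 4:51 5:69 6:81

Derivation:
P[k] = A[0] + ... + A[k]
P[k] includes A[1] iff k >= 1
Affected indices: 1, 2, ..., 6; delta = 26
  P[1]: -7 + 26 = 19
  P[2]: -6 + 26 = 20
  P[3]: 8 + 26 = 34
  P[4]: 25 + 26 = 51
  P[5]: 43 + 26 = 69
  P[6]: 55 + 26 = 81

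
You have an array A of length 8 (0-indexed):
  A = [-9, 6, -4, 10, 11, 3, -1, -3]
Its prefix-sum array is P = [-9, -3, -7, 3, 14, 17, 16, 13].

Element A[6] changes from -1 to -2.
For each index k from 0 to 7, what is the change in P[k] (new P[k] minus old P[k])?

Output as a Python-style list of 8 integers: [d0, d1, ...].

Element change: A[6] -1 -> -2, delta = -1
For k < 6: P[k] unchanged, delta_P[k] = 0
For k >= 6: P[k] shifts by exactly -1
Delta array: [0, 0, 0, 0, 0, 0, -1, -1]

Answer: [0, 0, 0, 0, 0, 0, -1, -1]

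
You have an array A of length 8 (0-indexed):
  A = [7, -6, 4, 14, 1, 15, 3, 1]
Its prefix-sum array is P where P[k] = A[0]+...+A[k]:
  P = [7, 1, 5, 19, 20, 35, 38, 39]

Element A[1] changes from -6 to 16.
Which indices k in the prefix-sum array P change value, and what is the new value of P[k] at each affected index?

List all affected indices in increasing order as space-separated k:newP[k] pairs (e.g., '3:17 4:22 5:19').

Answer: 1:23 2:27 3:41 4:42 5:57 6:60 7:61

Derivation:
P[k] = A[0] + ... + A[k]
P[k] includes A[1] iff k >= 1
Affected indices: 1, 2, ..., 7; delta = 22
  P[1]: 1 + 22 = 23
  P[2]: 5 + 22 = 27
  P[3]: 19 + 22 = 41
  P[4]: 20 + 22 = 42
  P[5]: 35 + 22 = 57
  P[6]: 38 + 22 = 60
  P[7]: 39 + 22 = 61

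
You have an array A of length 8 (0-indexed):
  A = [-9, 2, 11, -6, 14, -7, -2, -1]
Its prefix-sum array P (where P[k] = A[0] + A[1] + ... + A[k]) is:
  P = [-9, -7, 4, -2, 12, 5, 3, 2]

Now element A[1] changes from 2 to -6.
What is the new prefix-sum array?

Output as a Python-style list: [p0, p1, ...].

Answer: [-9, -15, -4, -10, 4, -3, -5, -6]

Derivation:
Change: A[1] 2 -> -6, delta = -8
P[k] for k < 1: unchanged (A[1] not included)
P[k] for k >= 1: shift by delta = -8
  P[0] = -9 + 0 = -9
  P[1] = -7 + -8 = -15
  P[2] = 4 + -8 = -4
  P[3] = -2 + -8 = -10
  P[4] = 12 + -8 = 4
  P[5] = 5 + -8 = -3
  P[6] = 3 + -8 = -5
  P[7] = 2 + -8 = -6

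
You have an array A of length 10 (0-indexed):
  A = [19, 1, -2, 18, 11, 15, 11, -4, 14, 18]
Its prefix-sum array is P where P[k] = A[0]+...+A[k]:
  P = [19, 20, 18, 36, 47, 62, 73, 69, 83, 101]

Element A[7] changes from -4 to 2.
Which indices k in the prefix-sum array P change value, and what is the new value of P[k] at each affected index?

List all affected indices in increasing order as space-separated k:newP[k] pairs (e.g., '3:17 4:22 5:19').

P[k] = A[0] + ... + A[k]
P[k] includes A[7] iff k >= 7
Affected indices: 7, 8, ..., 9; delta = 6
  P[7]: 69 + 6 = 75
  P[8]: 83 + 6 = 89
  P[9]: 101 + 6 = 107

Answer: 7:75 8:89 9:107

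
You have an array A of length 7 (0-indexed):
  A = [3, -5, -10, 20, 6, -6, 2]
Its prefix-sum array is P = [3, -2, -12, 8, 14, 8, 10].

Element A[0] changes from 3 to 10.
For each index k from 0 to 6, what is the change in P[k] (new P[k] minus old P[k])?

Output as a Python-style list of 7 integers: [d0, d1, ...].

Answer: [7, 7, 7, 7, 7, 7, 7]

Derivation:
Element change: A[0] 3 -> 10, delta = 7
For k < 0: P[k] unchanged, delta_P[k] = 0
For k >= 0: P[k] shifts by exactly 7
Delta array: [7, 7, 7, 7, 7, 7, 7]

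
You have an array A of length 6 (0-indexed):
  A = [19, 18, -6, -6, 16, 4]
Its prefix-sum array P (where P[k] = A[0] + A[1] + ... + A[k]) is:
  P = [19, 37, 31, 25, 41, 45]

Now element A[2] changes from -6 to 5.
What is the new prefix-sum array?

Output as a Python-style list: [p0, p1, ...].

Change: A[2] -6 -> 5, delta = 11
P[k] for k < 2: unchanged (A[2] not included)
P[k] for k >= 2: shift by delta = 11
  P[0] = 19 + 0 = 19
  P[1] = 37 + 0 = 37
  P[2] = 31 + 11 = 42
  P[3] = 25 + 11 = 36
  P[4] = 41 + 11 = 52
  P[5] = 45 + 11 = 56

Answer: [19, 37, 42, 36, 52, 56]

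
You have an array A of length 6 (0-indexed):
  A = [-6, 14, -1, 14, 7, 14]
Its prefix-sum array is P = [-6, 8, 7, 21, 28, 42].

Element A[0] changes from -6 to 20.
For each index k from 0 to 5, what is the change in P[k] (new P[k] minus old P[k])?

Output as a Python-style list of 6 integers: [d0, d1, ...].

Answer: [26, 26, 26, 26, 26, 26]

Derivation:
Element change: A[0] -6 -> 20, delta = 26
For k < 0: P[k] unchanged, delta_P[k] = 0
For k >= 0: P[k] shifts by exactly 26
Delta array: [26, 26, 26, 26, 26, 26]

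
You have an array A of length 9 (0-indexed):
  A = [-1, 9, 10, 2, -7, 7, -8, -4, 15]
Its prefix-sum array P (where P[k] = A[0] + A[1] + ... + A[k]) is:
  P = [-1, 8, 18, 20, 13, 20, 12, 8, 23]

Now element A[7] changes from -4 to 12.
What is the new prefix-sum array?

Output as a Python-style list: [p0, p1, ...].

Answer: [-1, 8, 18, 20, 13, 20, 12, 24, 39]

Derivation:
Change: A[7] -4 -> 12, delta = 16
P[k] for k < 7: unchanged (A[7] not included)
P[k] for k >= 7: shift by delta = 16
  P[0] = -1 + 0 = -1
  P[1] = 8 + 0 = 8
  P[2] = 18 + 0 = 18
  P[3] = 20 + 0 = 20
  P[4] = 13 + 0 = 13
  P[5] = 20 + 0 = 20
  P[6] = 12 + 0 = 12
  P[7] = 8 + 16 = 24
  P[8] = 23 + 16 = 39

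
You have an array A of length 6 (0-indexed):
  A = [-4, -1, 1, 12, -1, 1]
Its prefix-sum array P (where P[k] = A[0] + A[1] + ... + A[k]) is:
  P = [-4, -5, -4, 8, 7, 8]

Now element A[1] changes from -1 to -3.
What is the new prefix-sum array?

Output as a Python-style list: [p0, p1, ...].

Answer: [-4, -7, -6, 6, 5, 6]

Derivation:
Change: A[1] -1 -> -3, delta = -2
P[k] for k < 1: unchanged (A[1] not included)
P[k] for k >= 1: shift by delta = -2
  P[0] = -4 + 0 = -4
  P[1] = -5 + -2 = -7
  P[2] = -4 + -2 = -6
  P[3] = 8 + -2 = 6
  P[4] = 7 + -2 = 5
  P[5] = 8 + -2 = 6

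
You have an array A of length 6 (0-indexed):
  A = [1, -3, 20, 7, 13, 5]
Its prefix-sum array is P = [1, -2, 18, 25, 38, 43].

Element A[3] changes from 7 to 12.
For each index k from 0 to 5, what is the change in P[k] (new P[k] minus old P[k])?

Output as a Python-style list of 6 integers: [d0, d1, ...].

Answer: [0, 0, 0, 5, 5, 5]

Derivation:
Element change: A[3] 7 -> 12, delta = 5
For k < 3: P[k] unchanged, delta_P[k] = 0
For k >= 3: P[k] shifts by exactly 5
Delta array: [0, 0, 0, 5, 5, 5]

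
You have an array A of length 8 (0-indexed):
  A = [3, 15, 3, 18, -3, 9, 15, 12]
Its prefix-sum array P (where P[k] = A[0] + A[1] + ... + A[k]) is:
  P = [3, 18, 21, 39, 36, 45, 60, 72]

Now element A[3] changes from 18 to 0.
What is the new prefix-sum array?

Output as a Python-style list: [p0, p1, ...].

Change: A[3] 18 -> 0, delta = -18
P[k] for k < 3: unchanged (A[3] not included)
P[k] for k >= 3: shift by delta = -18
  P[0] = 3 + 0 = 3
  P[1] = 18 + 0 = 18
  P[2] = 21 + 0 = 21
  P[3] = 39 + -18 = 21
  P[4] = 36 + -18 = 18
  P[5] = 45 + -18 = 27
  P[6] = 60 + -18 = 42
  P[7] = 72 + -18 = 54

Answer: [3, 18, 21, 21, 18, 27, 42, 54]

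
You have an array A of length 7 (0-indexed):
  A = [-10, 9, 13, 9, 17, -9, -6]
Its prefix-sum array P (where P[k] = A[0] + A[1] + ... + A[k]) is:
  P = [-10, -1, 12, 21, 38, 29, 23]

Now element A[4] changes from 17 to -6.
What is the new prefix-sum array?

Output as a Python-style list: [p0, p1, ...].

Change: A[4] 17 -> -6, delta = -23
P[k] for k < 4: unchanged (A[4] not included)
P[k] for k >= 4: shift by delta = -23
  P[0] = -10 + 0 = -10
  P[1] = -1 + 0 = -1
  P[2] = 12 + 0 = 12
  P[3] = 21 + 0 = 21
  P[4] = 38 + -23 = 15
  P[5] = 29 + -23 = 6
  P[6] = 23 + -23 = 0

Answer: [-10, -1, 12, 21, 15, 6, 0]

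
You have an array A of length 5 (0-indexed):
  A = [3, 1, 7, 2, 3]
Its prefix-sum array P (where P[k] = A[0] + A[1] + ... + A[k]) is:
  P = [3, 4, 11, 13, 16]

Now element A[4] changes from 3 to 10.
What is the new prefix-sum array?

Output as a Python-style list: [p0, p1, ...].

Change: A[4] 3 -> 10, delta = 7
P[k] for k < 4: unchanged (A[4] not included)
P[k] for k >= 4: shift by delta = 7
  P[0] = 3 + 0 = 3
  P[1] = 4 + 0 = 4
  P[2] = 11 + 0 = 11
  P[3] = 13 + 0 = 13
  P[4] = 16 + 7 = 23

Answer: [3, 4, 11, 13, 23]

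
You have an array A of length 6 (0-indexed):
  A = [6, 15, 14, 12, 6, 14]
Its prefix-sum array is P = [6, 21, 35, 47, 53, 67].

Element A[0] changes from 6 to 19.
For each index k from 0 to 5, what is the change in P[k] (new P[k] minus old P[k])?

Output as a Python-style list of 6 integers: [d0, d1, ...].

Element change: A[0] 6 -> 19, delta = 13
For k < 0: P[k] unchanged, delta_P[k] = 0
For k >= 0: P[k] shifts by exactly 13
Delta array: [13, 13, 13, 13, 13, 13]

Answer: [13, 13, 13, 13, 13, 13]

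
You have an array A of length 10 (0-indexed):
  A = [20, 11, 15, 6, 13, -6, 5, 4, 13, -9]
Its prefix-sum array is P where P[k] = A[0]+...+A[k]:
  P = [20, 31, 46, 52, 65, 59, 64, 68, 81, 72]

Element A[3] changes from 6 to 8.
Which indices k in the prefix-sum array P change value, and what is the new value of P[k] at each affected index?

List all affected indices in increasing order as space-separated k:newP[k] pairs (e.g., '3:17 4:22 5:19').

P[k] = A[0] + ... + A[k]
P[k] includes A[3] iff k >= 3
Affected indices: 3, 4, ..., 9; delta = 2
  P[3]: 52 + 2 = 54
  P[4]: 65 + 2 = 67
  P[5]: 59 + 2 = 61
  P[6]: 64 + 2 = 66
  P[7]: 68 + 2 = 70
  P[8]: 81 + 2 = 83
  P[9]: 72 + 2 = 74

Answer: 3:54 4:67 5:61 6:66 7:70 8:83 9:74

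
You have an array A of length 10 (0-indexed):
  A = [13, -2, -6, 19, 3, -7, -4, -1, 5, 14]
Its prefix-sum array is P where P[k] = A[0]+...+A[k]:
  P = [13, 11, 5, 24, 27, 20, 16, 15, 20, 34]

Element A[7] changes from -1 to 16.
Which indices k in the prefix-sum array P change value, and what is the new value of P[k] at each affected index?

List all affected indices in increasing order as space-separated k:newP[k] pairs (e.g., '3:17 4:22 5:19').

P[k] = A[0] + ... + A[k]
P[k] includes A[7] iff k >= 7
Affected indices: 7, 8, ..., 9; delta = 17
  P[7]: 15 + 17 = 32
  P[8]: 20 + 17 = 37
  P[9]: 34 + 17 = 51

Answer: 7:32 8:37 9:51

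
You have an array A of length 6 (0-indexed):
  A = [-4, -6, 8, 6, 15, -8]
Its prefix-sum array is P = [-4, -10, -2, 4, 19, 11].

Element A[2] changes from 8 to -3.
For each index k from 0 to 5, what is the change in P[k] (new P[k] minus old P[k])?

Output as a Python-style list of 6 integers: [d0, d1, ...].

Answer: [0, 0, -11, -11, -11, -11]

Derivation:
Element change: A[2] 8 -> -3, delta = -11
For k < 2: P[k] unchanged, delta_P[k] = 0
For k >= 2: P[k] shifts by exactly -11
Delta array: [0, 0, -11, -11, -11, -11]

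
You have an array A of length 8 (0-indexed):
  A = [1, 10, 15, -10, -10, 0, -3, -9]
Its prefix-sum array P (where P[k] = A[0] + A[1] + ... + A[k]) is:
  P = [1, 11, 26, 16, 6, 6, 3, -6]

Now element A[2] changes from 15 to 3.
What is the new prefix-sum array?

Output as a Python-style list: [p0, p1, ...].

Answer: [1, 11, 14, 4, -6, -6, -9, -18]

Derivation:
Change: A[2] 15 -> 3, delta = -12
P[k] for k < 2: unchanged (A[2] not included)
P[k] for k >= 2: shift by delta = -12
  P[0] = 1 + 0 = 1
  P[1] = 11 + 0 = 11
  P[2] = 26 + -12 = 14
  P[3] = 16 + -12 = 4
  P[4] = 6 + -12 = -6
  P[5] = 6 + -12 = -6
  P[6] = 3 + -12 = -9
  P[7] = -6 + -12 = -18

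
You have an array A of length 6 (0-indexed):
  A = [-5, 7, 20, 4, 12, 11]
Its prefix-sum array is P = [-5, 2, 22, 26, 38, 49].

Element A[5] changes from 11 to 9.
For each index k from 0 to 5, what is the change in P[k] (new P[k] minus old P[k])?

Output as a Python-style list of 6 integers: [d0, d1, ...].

Answer: [0, 0, 0, 0, 0, -2]

Derivation:
Element change: A[5] 11 -> 9, delta = -2
For k < 5: P[k] unchanged, delta_P[k] = 0
For k >= 5: P[k] shifts by exactly -2
Delta array: [0, 0, 0, 0, 0, -2]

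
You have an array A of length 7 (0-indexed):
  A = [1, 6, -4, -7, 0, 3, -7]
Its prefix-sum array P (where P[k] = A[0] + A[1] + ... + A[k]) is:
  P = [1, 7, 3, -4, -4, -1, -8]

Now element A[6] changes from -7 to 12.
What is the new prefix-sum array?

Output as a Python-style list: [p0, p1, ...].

Answer: [1, 7, 3, -4, -4, -1, 11]

Derivation:
Change: A[6] -7 -> 12, delta = 19
P[k] for k < 6: unchanged (A[6] not included)
P[k] for k >= 6: shift by delta = 19
  P[0] = 1 + 0 = 1
  P[1] = 7 + 0 = 7
  P[2] = 3 + 0 = 3
  P[3] = -4 + 0 = -4
  P[4] = -4 + 0 = -4
  P[5] = -1 + 0 = -1
  P[6] = -8 + 19 = 11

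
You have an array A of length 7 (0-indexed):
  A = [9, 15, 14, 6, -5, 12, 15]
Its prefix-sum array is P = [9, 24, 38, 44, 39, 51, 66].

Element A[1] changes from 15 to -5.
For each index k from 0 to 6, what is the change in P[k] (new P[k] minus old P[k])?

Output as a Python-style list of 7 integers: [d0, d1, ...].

Answer: [0, -20, -20, -20, -20, -20, -20]

Derivation:
Element change: A[1] 15 -> -5, delta = -20
For k < 1: P[k] unchanged, delta_P[k] = 0
For k >= 1: P[k] shifts by exactly -20
Delta array: [0, -20, -20, -20, -20, -20, -20]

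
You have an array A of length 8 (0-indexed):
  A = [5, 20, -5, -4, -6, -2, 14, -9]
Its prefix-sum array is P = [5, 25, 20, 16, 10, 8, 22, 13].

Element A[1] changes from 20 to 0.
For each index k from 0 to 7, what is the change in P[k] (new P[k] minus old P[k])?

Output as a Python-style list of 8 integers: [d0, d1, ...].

Answer: [0, -20, -20, -20, -20, -20, -20, -20]

Derivation:
Element change: A[1] 20 -> 0, delta = -20
For k < 1: P[k] unchanged, delta_P[k] = 0
For k >= 1: P[k] shifts by exactly -20
Delta array: [0, -20, -20, -20, -20, -20, -20, -20]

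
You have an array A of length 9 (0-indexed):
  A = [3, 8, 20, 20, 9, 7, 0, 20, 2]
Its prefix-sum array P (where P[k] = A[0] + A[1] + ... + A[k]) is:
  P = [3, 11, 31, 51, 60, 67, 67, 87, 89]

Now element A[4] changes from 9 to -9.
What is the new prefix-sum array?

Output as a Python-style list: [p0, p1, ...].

Answer: [3, 11, 31, 51, 42, 49, 49, 69, 71]

Derivation:
Change: A[4] 9 -> -9, delta = -18
P[k] for k < 4: unchanged (A[4] not included)
P[k] for k >= 4: shift by delta = -18
  P[0] = 3 + 0 = 3
  P[1] = 11 + 0 = 11
  P[2] = 31 + 0 = 31
  P[3] = 51 + 0 = 51
  P[4] = 60 + -18 = 42
  P[5] = 67 + -18 = 49
  P[6] = 67 + -18 = 49
  P[7] = 87 + -18 = 69
  P[8] = 89 + -18 = 71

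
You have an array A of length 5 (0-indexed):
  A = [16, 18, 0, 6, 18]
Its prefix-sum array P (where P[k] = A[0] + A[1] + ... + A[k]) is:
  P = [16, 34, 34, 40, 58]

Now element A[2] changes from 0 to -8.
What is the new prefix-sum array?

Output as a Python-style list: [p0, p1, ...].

Answer: [16, 34, 26, 32, 50]

Derivation:
Change: A[2] 0 -> -8, delta = -8
P[k] for k < 2: unchanged (A[2] not included)
P[k] for k >= 2: shift by delta = -8
  P[0] = 16 + 0 = 16
  P[1] = 34 + 0 = 34
  P[2] = 34 + -8 = 26
  P[3] = 40 + -8 = 32
  P[4] = 58 + -8 = 50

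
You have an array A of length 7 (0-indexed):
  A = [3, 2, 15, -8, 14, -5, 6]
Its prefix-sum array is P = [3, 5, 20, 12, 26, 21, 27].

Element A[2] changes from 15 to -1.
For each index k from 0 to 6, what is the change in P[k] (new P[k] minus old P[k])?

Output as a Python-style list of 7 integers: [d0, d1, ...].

Answer: [0, 0, -16, -16, -16, -16, -16]

Derivation:
Element change: A[2] 15 -> -1, delta = -16
For k < 2: P[k] unchanged, delta_P[k] = 0
For k >= 2: P[k] shifts by exactly -16
Delta array: [0, 0, -16, -16, -16, -16, -16]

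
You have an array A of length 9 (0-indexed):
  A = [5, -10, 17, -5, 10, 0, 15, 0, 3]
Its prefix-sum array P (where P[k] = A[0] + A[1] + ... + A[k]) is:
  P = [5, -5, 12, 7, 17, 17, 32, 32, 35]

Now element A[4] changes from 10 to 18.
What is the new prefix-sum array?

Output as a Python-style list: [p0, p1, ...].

Answer: [5, -5, 12, 7, 25, 25, 40, 40, 43]

Derivation:
Change: A[4] 10 -> 18, delta = 8
P[k] for k < 4: unchanged (A[4] not included)
P[k] for k >= 4: shift by delta = 8
  P[0] = 5 + 0 = 5
  P[1] = -5 + 0 = -5
  P[2] = 12 + 0 = 12
  P[3] = 7 + 0 = 7
  P[4] = 17 + 8 = 25
  P[5] = 17 + 8 = 25
  P[6] = 32 + 8 = 40
  P[7] = 32 + 8 = 40
  P[8] = 35 + 8 = 43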